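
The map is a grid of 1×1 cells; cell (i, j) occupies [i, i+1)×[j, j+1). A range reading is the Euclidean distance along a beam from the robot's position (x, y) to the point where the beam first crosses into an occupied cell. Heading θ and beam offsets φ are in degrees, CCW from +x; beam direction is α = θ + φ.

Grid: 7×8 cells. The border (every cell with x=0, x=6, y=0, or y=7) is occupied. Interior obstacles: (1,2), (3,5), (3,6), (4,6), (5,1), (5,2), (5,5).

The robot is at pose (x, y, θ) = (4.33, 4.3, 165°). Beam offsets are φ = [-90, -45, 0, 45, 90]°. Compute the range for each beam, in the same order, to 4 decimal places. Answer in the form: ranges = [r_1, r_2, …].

beam 1: φ=-90°, α=75°
  d=(0.2588,0.9659)  start (4,4)  tX=2.5887 tY=0.7247  stride 1/|dx|=3.8637 1/|dy|=1.0353
    cross y-line → (4,5), t=0.7247
    cross y-line → (4,6), t=1.7600 (wall)
  → r_1 = 1.7600
beam 2: φ=-45°, α=120°
  d=(-0.5000,0.8660)  start (4,4)  tX=0.6600 tY=0.8083  stride 1/|dx|=2.0000 1/|dy|=1.1547
    cross x-line → (3,4), t=0.6600
    cross y-line → (3,5), t=0.8083 (wall)
  → r_2 = 0.8083
beam 3: φ=0°, α=165°
  d=(-0.9659,0.2588)  start (4,4)  tX=0.3416 tY=2.7046  stride 1/|dx|=1.0353 1/|dy|=3.8637
    cross x-line → (3,4), t=0.3416
    cross x-line → (2,4), t=1.3769
    cross x-line → (1,4), t=2.4122
    cross y-line → (1,5), t=2.7046
    cross x-line → (0,5), t=3.4475 (wall)
  → r_3 = 3.4475
beam 4: φ=45°, α=210°
  d=(-0.8660,-0.5000)  start (4,4)  tX=0.3811 tY=0.6000  stride 1/|dx|=1.1547 1/|dy|=2.0000
    cross x-line → (3,4), t=0.3811
    cross y-line → (3,3), t=0.6000
    cross x-line → (2,3), t=1.5358
    cross y-line → (2,2), t=2.6000
    cross x-line → (1,2), t=2.6905 (wall)
  → r_4 = 2.6905
beam 5: φ=90°, α=255°
  d=(-0.2588,-0.9659)  start (4,4)  tX=1.2750 tY=0.3106  stride 1/|dx|=3.8637 1/|dy|=1.0353
    cross y-line → (4,3), t=0.3106
    cross x-line → (3,3), t=1.2750
    cross y-line → (3,2), t=1.3459
    cross y-line → (3,1), t=2.3811
    cross y-line → (3,0), t=3.4164 (wall)
  → r_5 = 3.4164

ranges = [1.7600, 0.8083, 3.4475, 2.6905, 3.4164]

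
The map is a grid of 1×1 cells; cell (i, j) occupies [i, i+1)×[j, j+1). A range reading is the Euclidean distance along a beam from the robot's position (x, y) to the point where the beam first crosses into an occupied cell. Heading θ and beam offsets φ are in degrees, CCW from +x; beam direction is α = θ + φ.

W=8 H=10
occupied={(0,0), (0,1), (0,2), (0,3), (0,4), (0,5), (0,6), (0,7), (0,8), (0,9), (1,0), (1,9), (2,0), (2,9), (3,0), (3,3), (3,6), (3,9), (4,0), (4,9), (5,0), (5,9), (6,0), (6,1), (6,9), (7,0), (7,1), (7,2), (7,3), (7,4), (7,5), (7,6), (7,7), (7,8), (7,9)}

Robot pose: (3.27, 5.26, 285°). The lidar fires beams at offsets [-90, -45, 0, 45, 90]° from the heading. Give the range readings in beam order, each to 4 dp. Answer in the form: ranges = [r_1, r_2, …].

beam 1: φ=-90°, α=195°
  direction (-0.9659, -0.2588); cell (3,5); t to first gridline: x 0.2795, y 1.0046 (then +1.0353 / +3.8637)
    (2,5) via x @ 0.2795
    (2,4) via y @ 1.0046
    (1,4) via x @ 1.3148
    (0,4) via x @ 2.3501  # hit
  → r_1 = 2.3501
beam 2: φ=-45°, α=240°
  direction (-0.5000, -0.8660); cell (3,5); t to first gridline: x 0.5400, y 0.3002 (then +2.0000 / +1.1547)
    (3,4) via y @ 0.3002
    (2,4) via x @ 0.5400
    (2,3) via y @ 1.4549
    (1,3) via x @ 2.5400
    (1,2) via y @ 2.6096
    (1,1) via y @ 3.7643
    (0,1) via x @ 4.5400  # hit
  → r_2 = 4.5400
beam 3: φ=0°, α=285°
  direction (0.2588, -0.9659); cell (3,5); t to first gridline: x 2.8205, y 0.2692 (then +3.8637 / +1.0353)
    (3,4) via y @ 0.2692
    (3,3) via y @ 1.3044  # hit
  → r_3 = 1.3044
beam 4: φ=45°, α=330°
  direction (0.8660, -0.5000); cell (3,5); t to first gridline: x 0.8429, y 0.5200 (then +1.1547 / +2.0000)
    (3,4) via y @ 0.5200
    (4,4) via x @ 0.8429
    (5,4) via x @ 1.9976
    (5,3) via y @ 2.5200
    (6,3) via x @ 3.1523
    (7,3) via x @ 4.3070  # hit
  → r_4 = 4.3070
beam 5: φ=90°, α=15°
  direction (0.9659, 0.2588); cell (3,5); t to first gridline: x 0.7558, y 2.8591 (then +1.0353 / +3.8637)
    (4,5) via x @ 0.7558
    (5,5) via x @ 1.7910
    (6,5) via x @ 2.8263
    (6,6) via y @ 2.8591
    (7,6) via x @ 3.8616  # hit
  → r_5 = 3.8616

ranges = [2.3501, 4.5400, 1.3044, 4.3070, 3.8616]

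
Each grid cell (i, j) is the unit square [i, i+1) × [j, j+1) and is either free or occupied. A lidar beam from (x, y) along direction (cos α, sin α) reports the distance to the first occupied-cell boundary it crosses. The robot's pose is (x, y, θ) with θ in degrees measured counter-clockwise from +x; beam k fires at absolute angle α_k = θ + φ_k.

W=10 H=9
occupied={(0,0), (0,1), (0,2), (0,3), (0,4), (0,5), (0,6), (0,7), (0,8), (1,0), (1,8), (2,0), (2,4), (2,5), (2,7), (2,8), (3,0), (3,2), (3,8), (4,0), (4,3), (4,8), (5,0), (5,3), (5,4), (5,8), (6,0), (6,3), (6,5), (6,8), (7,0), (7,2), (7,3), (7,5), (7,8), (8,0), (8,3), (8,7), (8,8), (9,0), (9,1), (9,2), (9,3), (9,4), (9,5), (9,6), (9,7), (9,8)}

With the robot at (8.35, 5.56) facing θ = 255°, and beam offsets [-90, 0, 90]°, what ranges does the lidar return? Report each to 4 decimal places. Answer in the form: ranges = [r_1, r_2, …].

beam 1: φ=-90°, α=165°
  d=(-0.9659,0.2588)  start (8,5)  tX=0.3623 tY=1.7000  stride 1/|dx|=1.0353 1/|dy|=3.8637
    cross x-line → (7,5), t=0.3623 (wall)
  → r_1 = 0.3623
beam 2: φ=0°, α=255°
  d=(-0.2588,-0.9659)  start (8,5)  tX=1.3523 tY=0.5798  stride 1/|dx|=3.8637 1/|dy|=1.0353
    cross y-line → (8,4), t=0.5798
    cross x-line → (7,4), t=1.3523
    cross y-line → (7,3), t=1.6150 (wall)
  → r_2 = 1.6150
beam 3: φ=90°, α=345°
  d=(0.9659,-0.2588)  start (8,5)  tX=0.6729 tY=2.1637  stride 1/|dx|=1.0353 1/|dy|=3.8637
    cross x-line → (9,5), t=0.6729 (wall)
  → r_3 = 0.6729

ranges = [0.3623, 1.6150, 0.6729]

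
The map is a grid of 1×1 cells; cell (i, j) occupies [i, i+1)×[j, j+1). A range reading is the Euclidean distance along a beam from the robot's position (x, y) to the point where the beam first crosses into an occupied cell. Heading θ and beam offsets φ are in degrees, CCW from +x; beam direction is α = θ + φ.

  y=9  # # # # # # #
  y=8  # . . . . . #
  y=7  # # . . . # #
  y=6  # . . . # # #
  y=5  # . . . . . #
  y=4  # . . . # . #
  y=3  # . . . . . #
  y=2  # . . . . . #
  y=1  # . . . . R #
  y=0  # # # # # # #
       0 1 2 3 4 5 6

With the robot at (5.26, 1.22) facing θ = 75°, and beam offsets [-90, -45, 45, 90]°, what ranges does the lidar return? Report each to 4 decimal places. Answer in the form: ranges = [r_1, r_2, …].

beam 1: φ=-90°, α=345°
  dir = (cos 345°, sin 345°) = (0.9659, -0.2588); from cell (5,1)
  next x-line at t=0.7661, next y-line at t=0.8500; Δt_x=1.0353, Δt_y=3.8637
    x: enter (6,1) at t=0.7661 ← occupied
  → r_1 = 0.7661
beam 2: φ=-45°, α=30°
  dir = (cos 30°, sin 30°) = (0.8660, 0.5000); from cell (5,1)
  next x-line at t=0.8545, next y-line at t=1.5600; Δt_x=1.1547, Δt_y=2.0000
    x: enter (6,1) at t=0.8545 ← occupied
  → r_2 = 0.8545
beam 3: φ=45°, α=120°
  dir = (cos 120°, sin 120°) = (-0.5000, 0.8660); from cell (5,1)
  next x-line at t=0.5200, next y-line at t=0.9007; Δt_x=2.0000, Δt_y=1.1547
    x: enter (4,1) at t=0.5200
    y: enter (4,2) at t=0.9007
    y: enter (4,3) at t=2.0554
    x: enter (3,3) at t=2.5200
    y: enter (3,4) at t=3.2101
    y: enter (3,5) at t=4.3648
    x: enter (2,5) at t=4.5200
    y: enter (2,6) at t=5.5195
    x: enter (1,6) at t=6.5200
    y: enter (1,7) at t=6.6742 ← occupied
  → r_3 = 6.6742
beam 4: φ=90°, α=165°
  dir = (cos 165°, sin 165°) = (-0.9659, 0.2588); from cell (5,1)
  next x-line at t=0.2692, next y-line at t=3.0137; Δt_x=1.0353, Δt_y=3.8637
    x: enter (4,1) at t=0.2692
    x: enter (3,1) at t=1.3044
    x: enter (2,1) at t=2.3397
    y: enter (2,2) at t=3.0137
    x: enter (1,2) at t=3.3750
    x: enter (0,2) at t=4.4103 ← occupied
  → r_4 = 4.4103

ranges = [0.7661, 0.8545, 6.6742, 4.4103]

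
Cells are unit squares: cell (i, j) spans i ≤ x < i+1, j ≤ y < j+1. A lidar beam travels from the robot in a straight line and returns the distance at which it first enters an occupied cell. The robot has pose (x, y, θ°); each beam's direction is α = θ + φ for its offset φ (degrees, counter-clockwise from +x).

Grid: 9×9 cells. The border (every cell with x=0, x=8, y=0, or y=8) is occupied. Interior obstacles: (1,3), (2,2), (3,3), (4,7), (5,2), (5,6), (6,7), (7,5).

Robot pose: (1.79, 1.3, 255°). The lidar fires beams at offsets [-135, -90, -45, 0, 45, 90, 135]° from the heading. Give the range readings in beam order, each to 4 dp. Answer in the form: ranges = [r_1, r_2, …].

ranges = [1.5800, 0.8179, 0.6000, 0.3106, 0.3464, 1.1591, 7.1707]

beam 1: φ=-135°, α=120°
  dir = (cos 120°, sin 120°) = (-0.5000, 0.8660); from cell (1,1)
  next x-line at t=1.5800, next y-line at t=0.8083; Δt_x=2.0000, Δt_y=1.1547
    y: enter (1,2) at t=0.8083
    x: enter (0,2) at t=1.5800 ← occupied
  → r_1 = 1.5800
beam 2: φ=-90°, α=165°
  dir = (cos 165°, sin 165°) = (-0.9659, 0.2588); from cell (1,1)
  next x-line at t=0.8179, next y-line at t=2.7046; Δt_x=1.0353, Δt_y=3.8637
    x: enter (0,1) at t=0.8179 ← occupied
  → r_2 = 0.8179
beam 3: φ=-45°, α=210°
  dir = (cos 210°, sin 210°) = (-0.8660, -0.5000); from cell (1,1)
  next x-line at t=0.9122, next y-line at t=0.6000; Δt_x=1.1547, Δt_y=2.0000
    y: enter (1,0) at t=0.6000 ← occupied
  → r_3 = 0.6000
beam 4: φ=0°, α=255°
  dir = (cos 255°, sin 255°) = (-0.2588, -0.9659); from cell (1,1)
  next x-line at t=3.0523, next y-line at t=0.3106; Δt_x=3.8637, Δt_y=1.0353
    y: enter (1,0) at t=0.3106 ← occupied
  → r_4 = 0.3106
beam 5: φ=45°, α=300°
  dir = (cos 300°, sin 300°) = (0.5000, -0.8660); from cell (1,1)
  next x-line at t=0.4200, next y-line at t=0.3464; Δt_x=2.0000, Δt_y=1.1547
    y: enter (1,0) at t=0.3464 ← occupied
  → r_5 = 0.3464
beam 6: φ=90°, α=345°
  dir = (cos 345°, sin 345°) = (0.9659, -0.2588); from cell (1,1)
  next x-line at t=0.2174, next y-line at t=1.1591; Δt_x=1.0353, Δt_y=3.8637
    x: enter (2,1) at t=0.2174
    y: enter (2,0) at t=1.1591 ← occupied
  → r_6 = 1.1591
beam 7: φ=135°, α=30°
  dir = (cos 30°, sin 30°) = (0.8660, 0.5000); from cell (1,1)
  next x-line at t=0.2425, next y-line at t=1.4000; Δt_x=1.1547, Δt_y=2.0000
    x: enter (2,1) at t=0.2425
    x: enter (3,1) at t=1.3972
    y: enter (3,2) at t=1.4000
    x: enter (4,2) at t=2.5519
    y: enter (4,3) at t=3.4000
    x: enter (5,3) at t=3.7066
    x: enter (6,3) at t=4.8613
    y: enter (6,4) at t=5.4000
    x: enter (7,4) at t=6.0160
    x: enter (8,4) at t=7.1707 ← occupied
  → r_7 = 7.1707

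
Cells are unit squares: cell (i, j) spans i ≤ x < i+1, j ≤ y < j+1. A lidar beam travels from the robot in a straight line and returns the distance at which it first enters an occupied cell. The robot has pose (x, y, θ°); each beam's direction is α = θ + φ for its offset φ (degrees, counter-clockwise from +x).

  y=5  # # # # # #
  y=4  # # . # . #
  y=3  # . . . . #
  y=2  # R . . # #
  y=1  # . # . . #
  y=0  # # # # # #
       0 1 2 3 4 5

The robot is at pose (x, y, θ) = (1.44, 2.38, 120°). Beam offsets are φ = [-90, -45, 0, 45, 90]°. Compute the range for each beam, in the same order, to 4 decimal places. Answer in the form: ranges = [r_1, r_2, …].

ranges = [4.1107, 1.6771, 0.8800, 0.4555, 0.5081]

beam 1: φ=-90°, α=30°
  dir = (cos 30°, sin 30°) = (0.8660, 0.5000); from cell (1,2)
  next x-line at t=0.6466, next y-line at t=1.2400; Δt_x=1.1547, Δt_y=2.0000
    x: enter (2,2) at t=0.6466
    y: enter (2,3) at t=1.2400
    x: enter (3,3) at t=1.8013
    x: enter (4,3) at t=2.9560
    y: enter (4,4) at t=3.2400
    x: enter (5,4) at t=4.1107 ← occupied
  → r_1 = 4.1107
beam 2: φ=-45°, α=75°
  dir = (cos 75°, sin 75°) = (0.2588, 0.9659); from cell (1,2)
  next x-line at t=2.1637, next y-line at t=0.6419; Δt_x=3.8637, Δt_y=1.0353
    y: enter (1,3) at t=0.6419
    y: enter (1,4) at t=1.6771 ← occupied
  → r_2 = 1.6771
beam 3: φ=0°, α=120°
  dir = (cos 120°, sin 120°) = (-0.5000, 0.8660); from cell (1,2)
  next x-line at t=0.8800, next y-line at t=0.7159; Δt_x=2.0000, Δt_y=1.1547
    y: enter (1,3) at t=0.7159
    x: enter (0,3) at t=0.8800 ← occupied
  → r_3 = 0.8800
beam 4: φ=45°, α=165°
  dir = (cos 165°, sin 165°) = (-0.9659, 0.2588); from cell (1,2)
  next x-line at t=0.4555, next y-line at t=2.3955; Δt_x=1.0353, Δt_y=3.8637
    x: enter (0,2) at t=0.4555 ← occupied
  → r_4 = 0.4555
beam 5: φ=90°, α=210°
  dir = (cos 210°, sin 210°) = (-0.8660, -0.5000); from cell (1,2)
  next x-line at t=0.5081, next y-line at t=0.7600; Δt_x=1.1547, Δt_y=2.0000
    x: enter (0,2) at t=0.5081 ← occupied
  → r_5 = 0.5081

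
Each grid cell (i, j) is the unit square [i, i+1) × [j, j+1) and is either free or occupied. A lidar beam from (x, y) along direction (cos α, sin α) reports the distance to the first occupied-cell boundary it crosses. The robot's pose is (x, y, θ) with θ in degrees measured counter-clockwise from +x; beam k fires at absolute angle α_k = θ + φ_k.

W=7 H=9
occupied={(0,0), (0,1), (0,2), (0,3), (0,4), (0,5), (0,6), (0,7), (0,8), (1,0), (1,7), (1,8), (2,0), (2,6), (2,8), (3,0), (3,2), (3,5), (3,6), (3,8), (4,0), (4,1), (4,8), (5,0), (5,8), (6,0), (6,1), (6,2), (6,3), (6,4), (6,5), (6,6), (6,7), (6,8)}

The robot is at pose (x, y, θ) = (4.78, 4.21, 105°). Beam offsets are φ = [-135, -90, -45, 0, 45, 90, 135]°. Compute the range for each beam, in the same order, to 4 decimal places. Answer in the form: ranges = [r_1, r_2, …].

beam 1: φ=-135°, α=330°
  direction (0.8660, -0.5000); cell (4,4); t to first gridline: x 0.2540, y 0.4200 (then +1.1547 / +2.0000)
    (5,4) via x @ 0.2540
    (5,3) via y @ 0.4200
    (6,3) via x @ 1.4087  # hit
  → r_1 = 1.4087
beam 2: φ=-90°, α=15°
  direction (0.9659, 0.2588); cell (4,4); t to first gridline: x 0.2278, y 3.0523 (then +1.0353 / +3.8637)
    (5,4) via x @ 0.2278
    (6,4) via x @ 1.2630  # hit
  → r_2 = 1.2630
beam 3: φ=-45°, α=60°
  direction (0.5000, 0.8660); cell (4,4); t to first gridline: x 0.4400, y 0.9122 (then +2.0000 / +1.1547)
    (5,4) via x @ 0.4400
    (5,5) via y @ 0.9122
    (5,6) via y @ 2.0669
    (6,6) via x @ 2.4400  # hit
  → r_3 = 2.4400
beam 4: φ=0°, α=105°
  direction (-0.2588, 0.9659); cell (4,4); t to first gridline: x 3.0137, y 0.8179 (then +3.8637 / +1.0353)
    (4,5) via y @ 0.8179
    (4,6) via y @ 1.8531
    (4,7) via y @ 2.8884
    (3,7) via x @ 3.0137
    (3,8) via y @ 3.9237  # hit
  → r_4 = 3.9237
beam 5: φ=45°, α=150°
  direction (-0.8660, 0.5000); cell (4,4); t to first gridline: x 0.9007, y 1.5800 (then +1.1547 / +2.0000)
    (3,4) via x @ 0.9007
    (3,5) via y @ 1.5800  # hit
  → r_5 = 1.5800
beam 6: φ=90°, α=195°
  direction (-0.9659, -0.2588); cell (4,4); t to first gridline: x 0.8075, y 0.8114 (then +1.0353 / +3.8637)
    (3,4) via x @ 0.8075
    (3,3) via y @ 0.8114
    (2,3) via x @ 1.8428
    (1,3) via x @ 2.8781
    (0,3) via x @ 3.9133  # hit
  → r_6 = 3.9133
beam 7: φ=135°, α=240°
  direction (-0.5000, -0.8660); cell (4,4); t to first gridline: x 1.5600, y 0.2425 (then +2.0000 / +1.1547)
    (4,3) via y @ 0.2425
    (4,2) via y @ 1.3972
    (3,2) via x @ 1.5600  # hit
  → r_7 = 1.5600

ranges = [1.4087, 1.2630, 2.4400, 3.9237, 1.5800, 3.9133, 1.5600]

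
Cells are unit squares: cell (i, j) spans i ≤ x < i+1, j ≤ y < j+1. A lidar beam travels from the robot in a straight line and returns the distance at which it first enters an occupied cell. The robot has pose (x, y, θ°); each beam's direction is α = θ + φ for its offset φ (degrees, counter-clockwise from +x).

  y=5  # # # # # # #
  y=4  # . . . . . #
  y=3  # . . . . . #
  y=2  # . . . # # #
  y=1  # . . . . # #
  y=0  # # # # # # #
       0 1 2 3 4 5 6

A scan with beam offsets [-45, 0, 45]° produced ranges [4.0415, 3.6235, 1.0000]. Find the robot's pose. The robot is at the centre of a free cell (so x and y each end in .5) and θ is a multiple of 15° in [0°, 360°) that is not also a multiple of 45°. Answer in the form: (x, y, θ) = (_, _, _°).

(x, y, θ) = (2.5, 4.5, 345°)

The pose lattice has 17·16 = 272 candidates. Test each by forward raycasting.
  (1.5, 3.5, 165°): beam 1 = 1.0000 ≠ 4.0415 ✗
  (2.5, 2.5, 120°): beam 1 = 2.5882 ≠ 4.0415 ✗
  (1.5, 4.5, 195°): beam 1 = 0.5774 ≠ 4.0415 ✗
  (1.5, 1.5, 300°): beam 1 = 0.5176 ≠ 4.0415 ✗
  …
  (2.5, 4.5, 345°): r_1=4.0415, r_2=3.6235, r_3=1.0000 — all match ✓
Only this pose fits every beam.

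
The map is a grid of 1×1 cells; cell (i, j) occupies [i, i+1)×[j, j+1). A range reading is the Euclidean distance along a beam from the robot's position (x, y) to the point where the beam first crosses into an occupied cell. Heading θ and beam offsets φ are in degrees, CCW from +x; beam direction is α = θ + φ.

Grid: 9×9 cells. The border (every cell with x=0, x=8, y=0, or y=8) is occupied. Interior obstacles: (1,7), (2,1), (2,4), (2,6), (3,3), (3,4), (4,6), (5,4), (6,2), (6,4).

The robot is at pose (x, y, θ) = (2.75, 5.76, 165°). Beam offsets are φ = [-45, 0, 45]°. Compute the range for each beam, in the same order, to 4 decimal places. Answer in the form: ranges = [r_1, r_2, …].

ranges = [0.2771, 1.8117, 2.0207]

beam 1: φ=-45°, α=120°
  direction (-0.5000, 0.8660); cell (2,5); t to first gridline: x 1.5000, y 0.2771 (then +2.0000 / +1.1547)
    (2,6) via y @ 0.2771  # hit
  → r_1 = 0.2771
beam 2: φ=0°, α=165°
  direction (-0.9659, 0.2588); cell (2,5); t to first gridline: x 0.7765, y 0.9273 (then +1.0353 / +3.8637)
    (1,5) via x @ 0.7765
    (1,6) via y @ 0.9273
    (0,6) via x @ 1.8117  # hit
  → r_2 = 1.8117
beam 3: φ=45°, α=210°
  direction (-0.8660, -0.5000); cell (2,5); t to first gridline: x 0.8660, y 1.5200 (then +1.1547 / +2.0000)
    (1,5) via x @ 0.8660
    (1,4) via y @ 1.5200
    (0,4) via x @ 2.0207  # hit
  → r_3 = 2.0207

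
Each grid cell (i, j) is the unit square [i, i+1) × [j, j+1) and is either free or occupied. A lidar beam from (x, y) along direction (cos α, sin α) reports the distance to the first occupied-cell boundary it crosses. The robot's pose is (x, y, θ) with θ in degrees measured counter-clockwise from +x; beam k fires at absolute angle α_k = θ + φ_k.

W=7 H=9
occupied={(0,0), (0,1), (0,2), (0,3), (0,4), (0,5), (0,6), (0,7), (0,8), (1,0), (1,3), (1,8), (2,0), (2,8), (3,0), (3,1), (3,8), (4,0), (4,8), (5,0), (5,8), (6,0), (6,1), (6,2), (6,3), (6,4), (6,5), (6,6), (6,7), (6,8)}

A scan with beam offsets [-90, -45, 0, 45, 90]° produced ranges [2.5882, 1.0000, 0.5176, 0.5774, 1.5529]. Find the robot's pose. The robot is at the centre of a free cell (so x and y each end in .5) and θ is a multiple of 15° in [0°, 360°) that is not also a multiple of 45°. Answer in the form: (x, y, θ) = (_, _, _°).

(x, y, θ) = (1.5, 5.5, 165°)

Enumerate (i+0.5, j+0.5, θ) over the 33 free cells and 16 admissible headings. For each, cast all 5 beams and compare to the given ranges.
  (5.5, 6.5, 285°): beam 1 = 4.6587 ≠ 2.5882 ✗
  (5.5, 3.5, 15°): beam 1 = 1.9319 ≠ 2.5882 ✗
  (3.5, 6.5, 210°): beam 1 = 1.7321 ≠ 2.5882 ✗
  (2.5, 7.5, 330°): beam 1 = 3.0000 ≠ 2.5882 ✗
  …
  (1.5, 5.5, 165°): r_1=2.5882, r_2=1.0000, r_3=0.5176, r_4=0.5774, r_5=1.5529 — all match ✓
No second candidate reproduces the full scan.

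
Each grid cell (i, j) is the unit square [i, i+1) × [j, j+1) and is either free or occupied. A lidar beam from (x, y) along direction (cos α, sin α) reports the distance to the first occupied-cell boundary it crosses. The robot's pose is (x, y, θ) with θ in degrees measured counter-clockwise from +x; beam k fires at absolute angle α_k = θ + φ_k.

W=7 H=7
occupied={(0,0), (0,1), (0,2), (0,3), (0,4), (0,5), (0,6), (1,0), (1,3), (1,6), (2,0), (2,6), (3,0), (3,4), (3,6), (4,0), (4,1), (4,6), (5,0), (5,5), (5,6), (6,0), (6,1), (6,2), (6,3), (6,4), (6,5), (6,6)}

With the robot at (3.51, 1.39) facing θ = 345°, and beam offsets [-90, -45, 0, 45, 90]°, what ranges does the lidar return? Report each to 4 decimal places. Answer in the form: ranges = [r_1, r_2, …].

ranges = [0.4038, 0.4503, 0.5073, 0.5658, 4.7726]

beam 1: φ=-90°, α=255°
  direction (-0.2588, -0.9659); cell (3,1); t to first gridline: x 1.9705, y 0.4038 (then +3.8637 / +1.0353)
    (3,0) via y @ 0.4038  # hit
  → r_1 = 0.4038
beam 2: φ=-45°, α=300°
  direction (0.5000, -0.8660); cell (3,1); t to first gridline: x 0.9800, y 0.4503 (then +2.0000 / +1.1547)
    (3,0) via y @ 0.4503  # hit
  → r_2 = 0.4503
beam 3: φ=0°, α=345°
  direction (0.9659, -0.2588); cell (3,1); t to first gridline: x 0.5073, y 1.5068 (then +1.0353 / +3.8637)
    (4,1) via x @ 0.5073  # hit
  → r_3 = 0.5073
beam 4: φ=45°, α=30°
  direction (0.8660, 0.5000); cell (3,1); t to first gridline: x 0.5658, y 1.2200 (then +1.1547 / +2.0000)
    (4,1) via x @ 0.5658  # hit
  → r_4 = 0.5658
beam 5: φ=90°, α=75°
  direction (0.2588, 0.9659); cell (3,1); t to first gridline: x 1.8932, y 0.6315 (then +3.8637 / +1.0353)
    (3,2) via y @ 0.6315
    (3,3) via y @ 1.6668
    (4,3) via x @ 1.8932
    (4,4) via y @ 2.7021
    (4,5) via y @ 3.7373
    (4,6) via y @ 4.7726  # hit
  → r_5 = 4.7726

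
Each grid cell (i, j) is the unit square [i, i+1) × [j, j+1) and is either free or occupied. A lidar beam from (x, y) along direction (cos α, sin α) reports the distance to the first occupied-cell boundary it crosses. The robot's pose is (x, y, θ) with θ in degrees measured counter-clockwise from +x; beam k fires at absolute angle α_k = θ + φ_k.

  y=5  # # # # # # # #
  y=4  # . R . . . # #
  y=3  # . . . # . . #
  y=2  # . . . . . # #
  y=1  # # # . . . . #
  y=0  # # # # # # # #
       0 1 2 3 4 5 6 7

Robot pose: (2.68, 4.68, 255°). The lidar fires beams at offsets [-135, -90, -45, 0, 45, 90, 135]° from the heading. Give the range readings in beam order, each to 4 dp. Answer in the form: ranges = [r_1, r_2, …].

beam 1: φ=-135°, α=120°
  direction (-0.5000, 0.8660); cell (2,4); t to first gridline: x 1.3600, y 0.3695 (then +2.0000 / +1.1547)
    (2,5) via y @ 0.3695  # hit
  → r_1 = 0.3695
beam 2: φ=-90°, α=165°
  direction (-0.9659, 0.2588); cell (2,4); t to first gridline: x 0.7040, y 1.2364 (then +1.0353 / +3.8637)
    (1,4) via x @ 0.7040
    (1,5) via y @ 1.2364  # hit
  → r_2 = 1.2364
beam 3: φ=-45°, α=210°
  direction (-0.8660, -0.5000); cell (2,4); t to first gridline: x 0.7852, y 1.3600 (then +1.1547 / +2.0000)
    (1,4) via x @ 0.7852
    (1,3) via y @ 1.3600
    (0,3) via x @ 1.9399  # hit
  → r_3 = 1.9399
beam 4: φ=0°, α=255°
  direction (-0.2588, -0.9659); cell (2,4); t to first gridline: x 2.6273, y 0.7040 (then +3.8637 / +1.0353)
    (2,3) via y @ 0.7040
    (2,2) via y @ 1.7393
    (1,2) via x @ 2.6273
    (1,1) via y @ 2.7745  # hit
  → r_4 = 2.7745
beam 5: φ=45°, α=300°
  direction (0.5000, -0.8660); cell (2,4); t to first gridline: x 0.6400, y 0.7852 (then +2.0000 / +1.1547)
    (3,4) via x @ 0.6400
    (3,3) via y @ 0.7852
    (3,2) via y @ 1.9399
    (4,2) via x @ 2.6400
    (4,1) via y @ 3.0946
    (4,0) via y @ 4.2493  # hit
  → r_5 = 4.2493
beam 6: φ=90°, α=345°
  direction (0.9659, -0.2588); cell (2,4); t to first gridline: x 0.3313, y 2.6273 (then +1.0353 / +3.8637)
    (3,4) via x @ 0.3313
    (4,4) via x @ 1.3666
    (5,4) via x @ 2.4018
    (5,3) via y @ 2.6273
    (6,3) via x @ 3.4371
    (7,3) via x @ 4.4724  # hit
  → r_6 = 4.4724
beam 7: φ=135°, α=30°
  direction (0.8660, 0.5000); cell (2,4); t to first gridline: x 0.3695, y 0.6400 (then +1.1547 / +2.0000)
    (3,4) via x @ 0.3695
    (3,5) via y @ 0.6400  # hit
  → r_7 = 0.6400

ranges = [0.3695, 1.2364, 1.9399, 2.7745, 4.2493, 4.4724, 0.6400]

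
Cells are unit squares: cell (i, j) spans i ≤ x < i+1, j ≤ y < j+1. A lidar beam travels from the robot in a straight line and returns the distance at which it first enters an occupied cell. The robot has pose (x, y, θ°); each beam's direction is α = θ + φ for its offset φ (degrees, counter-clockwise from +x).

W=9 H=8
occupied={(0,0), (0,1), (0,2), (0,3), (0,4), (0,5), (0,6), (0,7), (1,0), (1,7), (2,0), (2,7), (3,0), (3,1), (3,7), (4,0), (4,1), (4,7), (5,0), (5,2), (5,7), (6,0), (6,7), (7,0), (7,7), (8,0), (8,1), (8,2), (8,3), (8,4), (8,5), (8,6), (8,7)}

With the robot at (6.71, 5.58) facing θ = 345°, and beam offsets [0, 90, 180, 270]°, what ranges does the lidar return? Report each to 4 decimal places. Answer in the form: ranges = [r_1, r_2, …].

ranges = [1.3355, 1.4701, 5.4865, 2.7432]

beam 1: φ=0°, α=345°
  direction (0.9659, -0.2588); cell (6,5); t to first gridline: x 0.3002, y 2.2409 (then +1.0353 / +3.8637)
    (7,5) via x @ 0.3002
    (8,5) via x @ 1.3355  # hit
  → r_1 = 1.3355
beam 2: φ=90°, α=75°
  direction (0.2588, 0.9659); cell (6,5); t to first gridline: x 1.1205, y 0.4348 (then +3.8637 / +1.0353)
    (6,6) via y @ 0.4348
    (7,6) via x @ 1.1205
    (7,7) via y @ 1.4701  # hit
  → r_2 = 1.4701
beam 3: φ=180°, α=165°
  direction (-0.9659, 0.2588); cell (6,5); t to first gridline: x 0.7350, y 1.6228 (then +1.0353 / +3.8637)
    (5,5) via x @ 0.7350
    (5,6) via y @ 1.6228
    (4,6) via x @ 1.7703
    (3,6) via x @ 2.8056
    (2,6) via x @ 3.8409
    (1,6) via x @ 4.8762
    (1,7) via y @ 5.4865  # hit
  → r_3 = 5.4865
beam 4: φ=270°, α=255°
  direction (-0.2588, -0.9659); cell (6,5); t to first gridline: x 2.7432, y 0.6005 (then +3.8637 / +1.0353)
    (6,4) via y @ 0.6005
    (6,3) via y @ 1.6357
    (6,2) via y @ 2.6710
    (5,2) via x @ 2.7432  # hit
  → r_4 = 2.7432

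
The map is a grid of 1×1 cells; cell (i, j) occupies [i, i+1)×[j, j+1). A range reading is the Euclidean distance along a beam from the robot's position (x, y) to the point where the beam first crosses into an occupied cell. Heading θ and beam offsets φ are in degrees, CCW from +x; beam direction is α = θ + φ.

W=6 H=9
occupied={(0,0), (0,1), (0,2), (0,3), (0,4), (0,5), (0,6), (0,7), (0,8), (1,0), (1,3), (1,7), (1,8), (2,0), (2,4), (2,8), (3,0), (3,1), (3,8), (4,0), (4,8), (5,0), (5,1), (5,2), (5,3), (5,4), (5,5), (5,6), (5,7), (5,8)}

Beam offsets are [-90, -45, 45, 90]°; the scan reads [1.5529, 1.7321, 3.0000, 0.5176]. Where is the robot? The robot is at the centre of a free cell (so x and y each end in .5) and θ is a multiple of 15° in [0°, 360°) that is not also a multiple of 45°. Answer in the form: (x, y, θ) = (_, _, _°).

Candidates: 24 free-cell centres × 16 headings = 384 poses. Raycast each; keep the one whose scan matches to 4 dp.
  (2.5, 1.5, 330°): beam 1 = 0.5774 ≠ 1.5529 ✗
  (4.5, 3.5, 120°): beam 1 = 0.5774 ≠ 1.5529 ✗
  (4.5, 1.5, 255°): beam 1 = 0.5176 ≠ 1.5529 ✗
  …
  (3.5, 4.5, 75°): r_1=1.5529, r_2=1.7321, r_3=3.0000, r_4=0.5176 — all match ✓
Unique over the lattice → pose = (3.5, 4.5, 75°).

(x, y, θ) = (3.5, 4.5, 75°)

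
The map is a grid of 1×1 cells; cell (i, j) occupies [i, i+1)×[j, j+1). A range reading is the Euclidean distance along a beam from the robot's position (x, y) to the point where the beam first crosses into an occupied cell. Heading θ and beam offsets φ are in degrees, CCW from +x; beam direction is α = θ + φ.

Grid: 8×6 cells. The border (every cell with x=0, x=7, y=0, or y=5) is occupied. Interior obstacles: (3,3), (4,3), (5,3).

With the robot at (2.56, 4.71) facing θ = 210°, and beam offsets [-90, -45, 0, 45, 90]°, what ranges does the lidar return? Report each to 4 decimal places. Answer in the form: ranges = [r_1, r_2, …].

ranges = [0.3349, 1.1205, 1.8013, 3.8409, 0.8800]

beam 1: φ=-90°, α=120°
  d=(-0.5000,0.8660)  start (2,4)  tX=1.1200 tY=0.3349  stride 1/|dx|=2.0000 1/|dy|=1.1547
    cross y-line → (2,5), t=0.3349 (wall)
  → r_1 = 0.3349
beam 2: φ=-45°, α=165°
  d=(-0.9659,0.2588)  start (2,4)  tX=0.5798 tY=1.1205  stride 1/|dx|=1.0353 1/|dy|=3.8637
    cross x-line → (1,4), t=0.5798
    cross y-line → (1,5), t=1.1205 (wall)
  → r_2 = 1.1205
beam 3: φ=0°, α=210°
  d=(-0.8660,-0.5000)  start (2,4)  tX=0.6466 tY=1.4200  stride 1/|dx|=1.1547 1/|dy|=2.0000
    cross x-line → (1,4), t=0.6466
    cross y-line → (1,3), t=1.4200
    cross x-line → (0,3), t=1.8013 (wall)
  → r_3 = 1.8013
beam 4: φ=45°, α=255°
  d=(-0.2588,-0.9659)  start (2,4)  tX=2.1637 tY=0.7350  stride 1/|dx|=3.8637 1/|dy|=1.0353
    cross y-line → (2,3), t=0.7350
    cross y-line → (2,2), t=1.7703
    cross x-line → (1,2), t=2.1637
    cross y-line → (1,1), t=2.8056
    cross y-line → (1,0), t=3.8409 (wall)
  → r_4 = 3.8409
beam 5: φ=90°, α=300°
  d=(0.5000,-0.8660)  start (2,4)  tX=0.8800 tY=0.8198  stride 1/|dx|=2.0000 1/|dy|=1.1547
    cross y-line → (2,3), t=0.8198
    cross x-line → (3,3), t=0.8800 (wall)
  → r_5 = 0.8800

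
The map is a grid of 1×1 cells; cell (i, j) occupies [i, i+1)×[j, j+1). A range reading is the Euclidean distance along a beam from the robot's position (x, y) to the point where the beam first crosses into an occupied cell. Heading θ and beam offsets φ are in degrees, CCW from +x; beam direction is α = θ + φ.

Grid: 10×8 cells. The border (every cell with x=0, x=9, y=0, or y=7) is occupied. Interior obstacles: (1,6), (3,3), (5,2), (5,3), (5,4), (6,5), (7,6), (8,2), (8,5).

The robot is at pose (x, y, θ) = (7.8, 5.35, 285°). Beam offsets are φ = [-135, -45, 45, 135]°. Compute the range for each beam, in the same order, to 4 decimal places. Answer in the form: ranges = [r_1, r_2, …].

ranges = [0.9238, 3.6000, 0.2309, 0.4000]

beam 1: φ=-135°, α=150°
  cosα=-0.8660 sinα=0.5000 | (7,5) | tMaxX 0.9238 tMaxY 1.3000 | tΔX 1.1547 tΔY 2.0000
    t=0.9238 [x] (6,5) — stop
  → r_1 = 0.9238
beam 2: φ=-45°, α=240°
  cosα=-0.5000 sinα=-0.8660 | (7,5) | tMaxX 1.6000 tMaxY 0.4041 | tΔX 2.0000 tΔY 1.1547
    t=0.4041 [y] (7,4)
    t=1.5588 [y] (7,3)
    t=1.6000 [x] (6,3)
    t=2.7135 [y] (6,2)
    t=3.6000 [x] (5,2) — stop
  → r_2 = 3.6000
beam 3: φ=45°, α=330°
  cosα=0.8660 sinα=-0.5000 | (7,5) | tMaxX 0.2309 tMaxY 0.7000 | tΔX 1.1547 tΔY 2.0000
    t=0.2309 [x] (8,5) — stop
  → r_3 = 0.2309
beam 4: φ=135°, α=60°
  cosα=0.5000 sinα=0.8660 | (7,5) | tMaxX 0.4000 tMaxY 0.7506 | tΔX 2.0000 tΔY 1.1547
    t=0.4000 [x] (8,5) — stop
  → r_4 = 0.4000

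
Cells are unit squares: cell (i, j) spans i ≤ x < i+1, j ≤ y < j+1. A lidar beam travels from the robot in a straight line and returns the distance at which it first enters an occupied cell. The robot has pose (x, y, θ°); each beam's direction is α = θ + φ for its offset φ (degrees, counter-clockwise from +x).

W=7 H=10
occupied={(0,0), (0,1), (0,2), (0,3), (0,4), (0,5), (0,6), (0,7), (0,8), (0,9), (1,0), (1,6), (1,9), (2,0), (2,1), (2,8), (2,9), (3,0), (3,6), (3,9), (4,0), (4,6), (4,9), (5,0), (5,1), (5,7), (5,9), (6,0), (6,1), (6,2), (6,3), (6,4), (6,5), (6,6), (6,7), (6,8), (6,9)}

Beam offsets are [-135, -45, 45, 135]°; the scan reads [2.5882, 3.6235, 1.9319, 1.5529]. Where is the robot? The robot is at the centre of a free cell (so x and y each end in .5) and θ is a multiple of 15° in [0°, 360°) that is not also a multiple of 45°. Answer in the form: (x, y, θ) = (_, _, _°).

(x, y, θ) = (4.5, 3.5, 240°)

The pose lattice has 33·16 = 528 candidates. Test each by forward raycasting.
  (4.5, 1.5, 165°): beam 1 = 0.5774 ≠ 2.5882 ✗
  (5.5, 8.5, 330°): beam 1 = 4.6587 ≠ 2.5882 ✗
  (1.5, 7.5, 60°): beam 1 = 0.5176 ≠ 2.5882 ✗
  …
  (4.5, 3.5, 240°): r_1=2.5882, r_2=3.6235, r_3=1.9319, r_4=1.5529 — all match ✓
No second candidate reproduces the full scan.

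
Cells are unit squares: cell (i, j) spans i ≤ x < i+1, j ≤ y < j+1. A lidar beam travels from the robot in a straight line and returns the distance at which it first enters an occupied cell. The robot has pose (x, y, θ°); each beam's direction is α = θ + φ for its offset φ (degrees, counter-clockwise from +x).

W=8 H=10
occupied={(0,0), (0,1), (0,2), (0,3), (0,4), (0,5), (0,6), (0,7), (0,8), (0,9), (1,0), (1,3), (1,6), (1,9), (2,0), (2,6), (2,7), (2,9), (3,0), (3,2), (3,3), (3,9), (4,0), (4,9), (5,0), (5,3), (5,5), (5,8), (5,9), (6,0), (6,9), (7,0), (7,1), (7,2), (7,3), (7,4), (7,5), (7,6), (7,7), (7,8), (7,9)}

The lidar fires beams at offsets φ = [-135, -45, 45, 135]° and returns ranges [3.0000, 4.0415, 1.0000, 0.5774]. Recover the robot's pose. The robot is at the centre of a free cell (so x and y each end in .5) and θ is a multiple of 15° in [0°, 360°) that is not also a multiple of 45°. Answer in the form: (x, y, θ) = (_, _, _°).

(x, y, θ) = (3.5, 6.5, 75°)

Candidates: 39 free-cell centres × 16 headings = 624 poses. Raycast each; keep the one whose scan matches to 4 dp.
  (3.5, 8.5, 60°): beam 1 = 7.7646 ≠ 3.0000 ✗
  (4.5, 8.5, 15°): beam 1 = 5.1962 ≠ 3.0000 ✗
  (3.5, 8.5, 255°): beam 1 = 0.5774 ≠ 3.0000 ✗
  (6.5, 5.5, 30°): beam 1 = 1.9319 ≠ 3.0000 ✗
  …
  (3.5, 6.5, 75°): r_1=3.0000, r_2=4.0415, r_3=1.0000, r_4=0.5774 — all match ✓
Unique over the lattice → pose = (3.5, 6.5, 75°).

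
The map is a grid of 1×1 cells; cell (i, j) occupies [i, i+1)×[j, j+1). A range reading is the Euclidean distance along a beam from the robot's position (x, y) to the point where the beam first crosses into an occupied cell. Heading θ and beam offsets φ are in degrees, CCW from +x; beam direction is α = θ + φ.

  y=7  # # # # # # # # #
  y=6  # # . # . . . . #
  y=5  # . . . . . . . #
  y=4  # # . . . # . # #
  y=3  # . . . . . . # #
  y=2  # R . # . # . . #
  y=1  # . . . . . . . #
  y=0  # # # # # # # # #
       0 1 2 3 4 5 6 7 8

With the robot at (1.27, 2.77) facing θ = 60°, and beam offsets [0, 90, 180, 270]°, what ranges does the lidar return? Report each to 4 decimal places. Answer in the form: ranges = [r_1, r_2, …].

ranges = [1.4203, 0.3118, 0.5400, 3.5400]

beam 1: φ=0°, α=60°
  direction (0.5000, 0.8660); cell (1,2); t to first gridline: x 1.4600, y 0.2656 (then +2.0000 / +1.1547)
    (1,3) via y @ 0.2656
    (1,4) via y @ 1.4203  # hit
  → r_1 = 1.4203
beam 2: φ=90°, α=150°
  direction (-0.8660, 0.5000); cell (1,2); t to first gridline: x 0.3118, y 0.4600 (then +1.1547 / +2.0000)
    (0,2) via x @ 0.3118  # hit
  → r_2 = 0.3118
beam 3: φ=180°, α=240°
  direction (-0.5000, -0.8660); cell (1,2); t to first gridline: x 0.5400, y 0.8891 (then +2.0000 / +1.1547)
    (0,2) via x @ 0.5400  # hit
  → r_3 = 0.5400
beam 4: φ=270°, α=330°
  direction (0.8660, -0.5000); cell (1,2); t to first gridline: x 0.8429, y 1.5400 (then +1.1547 / +2.0000)
    (2,2) via x @ 0.8429
    (2,1) via y @ 1.5400
    (3,1) via x @ 1.9976
    (4,1) via x @ 3.1523
    (4,0) via y @ 3.5400  # hit
  → r_4 = 3.5400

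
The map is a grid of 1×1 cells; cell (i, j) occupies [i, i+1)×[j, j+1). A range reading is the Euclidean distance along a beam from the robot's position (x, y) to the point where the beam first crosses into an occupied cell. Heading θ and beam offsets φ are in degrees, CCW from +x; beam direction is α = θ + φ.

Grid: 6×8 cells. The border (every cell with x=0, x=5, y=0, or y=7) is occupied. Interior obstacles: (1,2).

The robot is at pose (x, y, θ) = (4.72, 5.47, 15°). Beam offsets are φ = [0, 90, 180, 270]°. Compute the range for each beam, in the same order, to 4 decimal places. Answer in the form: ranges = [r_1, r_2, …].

beam 1: φ=0°, α=15°
  cosα=0.9659 sinα=0.2588 | (4,5) | tMaxX 0.2899 tMaxY 2.0478 | tΔX 1.0353 tΔY 3.8637
    t=0.2899 [x] (5,5) — stop
  → r_1 = 0.2899
beam 2: φ=90°, α=105°
  cosα=-0.2588 sinα=0.9659 | (4,5) | tMaxX 2.7819 tMaxY 0.5487 | tΔX 3.8637 tΔY 1.0353
    t=0.5487 [y] (4,6)
    t=1.5840 [y] (4,7) — stop
  → r_2 = 1.5840
beam 3: φ=180°, α=195°
  cosα=-0.9659 sinα=-0.2588 | (4,5) | tMaxX 0.7454 tMaxY 1.8159 | tΔX 1.0353 tΔY 3.8637
    t=0.7454 [x] (3,5)
    t=1.7807 [x] (2,5)
    t=1.8159 [y] (2,4)
    t=2.8160 [x] (1,4)
    t=3.8512 [x] (0,4) — stop
  → r_3 = 3.8512
beam 4: φ=270°, α=285°
  cosα=0.2588 sinα=-0.9659 | (4,5) | tMaxX 1.0818 tMaxY 0.4866 | tΔX 3.8637 tΔY 1.0353
    t=0.4866 [y] (4,4)
    t=1.0818 [x] (5,4) — stop
  → r_4 = 1.0818

ranges = [0.2899, 1.5840, 3.8512, 1.0818]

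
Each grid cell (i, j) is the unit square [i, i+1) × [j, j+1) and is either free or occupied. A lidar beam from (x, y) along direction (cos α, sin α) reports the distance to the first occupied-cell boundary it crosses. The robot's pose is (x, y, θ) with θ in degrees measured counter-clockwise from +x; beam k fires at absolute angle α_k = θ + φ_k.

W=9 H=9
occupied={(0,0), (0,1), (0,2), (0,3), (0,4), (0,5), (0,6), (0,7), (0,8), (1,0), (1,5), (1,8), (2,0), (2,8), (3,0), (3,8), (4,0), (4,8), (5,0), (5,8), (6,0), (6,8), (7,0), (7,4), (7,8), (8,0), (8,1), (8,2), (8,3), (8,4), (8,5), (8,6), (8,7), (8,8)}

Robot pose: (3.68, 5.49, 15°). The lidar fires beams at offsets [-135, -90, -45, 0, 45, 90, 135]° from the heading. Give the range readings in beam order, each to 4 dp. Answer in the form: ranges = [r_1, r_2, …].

ranges = [5.1846, 4.6484, 4.9883, 4.4724, 2.8983, 2.5985, 3.0946]

beam 1: φ=-135°, α=240°
  d=(-0.5000,-0.8660)  start (3,5)  tX=1.3600 tY=0.5658  stride 1/|dx|=2.0000 1/|dy|=1.1547
    cross y-line → (3,4), t=0.5658
    cross x-line → (2,4), t=1.3600
    cross y-line → (2,3), t=1.7205
    cross y-line → (2,2), t=2.8752
    cross x-line → (1,2), t=3.3600
    cross y-line → (1,1), t=4.0299
    cross y-line → (1,0), t=5.1846 (wall)
  → r_1 = 5.1846
beam 2: φ=-90°, α=285°
  d=(0.2588,-0.9659)  start (3,5)  tX=1.2364 tY=0.5073  stride 1/|dx|=3.8637 1/|dy|=1.0353
    cross y-line → (3,4), t=0.5073
    cross x-line → (4,4), t=1.2364
    cross y-line → (4,3), t=1.5426
    cross y-line → (4,2), t=2.5778
    cross y-line → (4,1), t=3.6131
    cross y-line → (4,0), t=4.6484 (wall)
  → r_2 = 4.6484
beam 3: φ=-45°, α=330°
  d=(0.8660,-0.5000)  start (3,5)  tX=0.3695 tY=0.9800  stride 1/|dx|=1.1547 1/|dy|=2.0000
    cross x-line → (4,5), t=0.3695
    cross y-line → (4,4), t=0.9800
    cross x-line → (5,4), t=1.5242
    cross x-line → (6,4), t=2.6789
    cross y-line → (6,3), t=2.9800
    cross x-line → (7,3), t=3.8336
    cross y-line → (7,2), t=4.9800
    cross x-line → (8,2), t=4.9883 (wall)
  → r_3 = 4.9883
beam 4: φ=0°, α=15°
  d=(0.9659,0.2588)  start (3,5)  tX=0.3313 tY=1.9705  stride 1/|dx|=1.0353 1/|dy|=3.8637
    cross x-line → (4,5), t=0.3313
    cross x-line → (5,5), t=1.3666
    cross y-line → (5,6), t=1.9705
    cross x-line → (6,6), t=2.4018
    cross x-line → (7,6), t=3.4371
    cross x-line → (8,6), t=4.4724 (wall)
  → r_4 = 4.4724
beam 5: φ=45°, α=60°
  d=(0.5000,0.8660)  start (3,5)  tX=0.6400 tY=0.5889  stride 1/|dx|=2.0000 1/|dy|=1.1547
    cross y-line → (3,6), t=0.5889
    cross x-line → (4,6), t=0.6400
    cross y-line → (4,7), t=1.7436
    cross x-line → (5,7), t=2.6400
    cross y-line → (5,8), t=2.8983 (wall)
  → r_5 = 2.8983
beam 6: φ=90°, α=105°
  d=(-0.2588,0.9659)  start (3,5)  tX=2.6273 tY=0.5280  stride 1/|dx|=3.8637 1/|dy|=1.0353
    cross y-line → (3,6), t=0.5280
    cross y-line → (3,7), t=1.5633
    cross y-line → (3,8), t=2.5985 (wall)
  → r_6 = 2.5985
beam 7: φ=135°, α=150°
  d=(-0.8660,0.5000)  start (3,5)  tX=0.7852 tY=1.0200  stride 1/|dx|=1.1547 1/|dy|=2.0000
    cross x-line → (2,5), t=0.7852
    cross y-line → (2,6), t=1.0200
    cross x-line → (1,6), t=1.9399
    cross y-line → (1,7), t=3.0200
    cross x-line → (0,7), t=3.0946 (wall)
  → r_7 = 3.0946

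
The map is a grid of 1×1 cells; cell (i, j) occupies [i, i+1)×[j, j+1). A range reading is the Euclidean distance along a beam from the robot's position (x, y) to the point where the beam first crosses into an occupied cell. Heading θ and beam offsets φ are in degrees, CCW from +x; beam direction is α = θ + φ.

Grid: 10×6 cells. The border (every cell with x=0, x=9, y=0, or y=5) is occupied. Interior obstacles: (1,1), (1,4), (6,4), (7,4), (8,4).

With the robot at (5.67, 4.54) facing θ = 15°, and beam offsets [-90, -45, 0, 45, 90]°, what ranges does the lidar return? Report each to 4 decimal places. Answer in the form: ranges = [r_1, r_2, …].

beam 1: φ=-90°, α=285°
  cosα=0.2588 sinα=-0.9659 | (5,4) | tMaxX 1.2750 tMaxY 0.5590 | tΔX 3.8637 tΔY 1.0353
    t=0.5590 [y] (5,3)
    t=1.2750 [x] (6,3)
    t=1.5943 [y] (6,2)
    t=2.6296 [y] (6,1)
    t=3.6649 [y] (6,0) — stop
  → r_1 = 3.6649
beam 2: φ=-45°, α=330°
  cosα=0.8660 sinα=-0.5000 | (5,4) | tMaxX 0.3811 tMaxY 1.0800 | tΔX 1.1547 tΔY 2.0000
    t=0.3811 [x] (6,4) — stop
  → r_2 = 0.3811
beam 3: φ=0°, α=15°
  cosα=0.9659 sinα=0.2588 | (5,4) | tMaxX 0.3416 tMaxY 1.7773 | tΔX 1.0353 tΔY 3.8637
    t=0.3416 [x] (6,4) — stop
  → r_3 = 0.3416
beam 4: φ=45°, α=60°
  cosα=0.5000 sinα=0.8660 | (5,4) | tMaxX 0.6600 tMaxY 0.5312 | tΔX 2.0000 tΔY 1.1547
    t=0.5312 [y] (5,5) — stop
  → r_4 = 0.5312
beam 5: φ=90°, α=105°
  cosα=-0.2588 sinα=0.9659 | (5,4) | tMaxX 2.5887 tMaxY 0.4762 | tΔX 3.8637 tΔY 1.0353
    t=0.4762 [y] (5,5) — stop
  → r_5 = 0.4762

ranges = [3.6649, 0.3811, 0.3416, 0.5312, 0.4762]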